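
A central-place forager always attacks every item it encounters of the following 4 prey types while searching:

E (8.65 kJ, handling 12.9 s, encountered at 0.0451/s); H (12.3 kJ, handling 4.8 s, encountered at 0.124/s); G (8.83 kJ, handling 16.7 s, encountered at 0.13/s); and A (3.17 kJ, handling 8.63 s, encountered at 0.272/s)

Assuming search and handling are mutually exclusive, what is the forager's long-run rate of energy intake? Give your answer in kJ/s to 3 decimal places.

R = (0.0451×8.65 + 0.124×12.3 + 0.13×8.83 + 0.272×3.17) / (1 + 0.0451×12.9 + 0.124×4.8 + 0.13×16.7 + 0.272×8.63) = 3.925/6.695 = 0.5863 kJ/s.

0.586 kJ/s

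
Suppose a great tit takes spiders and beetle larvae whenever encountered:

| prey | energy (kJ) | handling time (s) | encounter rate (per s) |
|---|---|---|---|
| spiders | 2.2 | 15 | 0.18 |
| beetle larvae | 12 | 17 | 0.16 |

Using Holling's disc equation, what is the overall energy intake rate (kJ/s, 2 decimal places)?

0.36 kJ/s

Energy encountered per unit search time: 0.18×2.2 + 0.16×12 = 2.316 kJ/s.
Handling time per unit search time: 0.18×15 + 0.16×17 = 5.42.
Rate = 2.316/(1 + 5.42) = 0.3607 kJ/s.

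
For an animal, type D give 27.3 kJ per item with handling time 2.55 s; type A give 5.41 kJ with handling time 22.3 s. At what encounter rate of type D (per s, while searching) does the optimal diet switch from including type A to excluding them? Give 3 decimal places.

0.009 per s

The zero-one rule: include type A iff E₂/h₂ > λE₁/(1+λh₁). Equality gives the switch point.
λE₁h₂ = E₂ + λE₂h₁ ⇒ λ = E₂/(E₁h₂ − E₂h₁) = 5.41/(608.8 − 13.8) = 0.009093 per s.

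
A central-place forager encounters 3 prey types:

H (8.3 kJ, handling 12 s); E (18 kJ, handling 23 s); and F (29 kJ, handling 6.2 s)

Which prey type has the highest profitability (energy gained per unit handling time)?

F

In descending order of E/h:
F: 29/6.2 = 4.68 kJ/s
E: 18/23 = 0.783 kJ/s
H: 8.3/12 = 0.692 kJ/s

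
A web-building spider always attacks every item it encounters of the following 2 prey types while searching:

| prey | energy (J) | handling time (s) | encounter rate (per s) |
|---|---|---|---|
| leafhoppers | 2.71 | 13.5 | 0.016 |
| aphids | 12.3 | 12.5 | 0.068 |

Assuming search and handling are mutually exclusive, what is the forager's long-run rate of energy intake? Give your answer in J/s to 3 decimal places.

0.426 J/s

R = Σλ_iE_i / (1 + Σλ_ih_i)
Numerator: 0.016×2.71 + 0.068×12.3 = 0.8798
Denominator: 1 + 0.016×13.5 + 0.068×12.5 = 2.066
R = 0.8798/2.066 = 0.4258 J/s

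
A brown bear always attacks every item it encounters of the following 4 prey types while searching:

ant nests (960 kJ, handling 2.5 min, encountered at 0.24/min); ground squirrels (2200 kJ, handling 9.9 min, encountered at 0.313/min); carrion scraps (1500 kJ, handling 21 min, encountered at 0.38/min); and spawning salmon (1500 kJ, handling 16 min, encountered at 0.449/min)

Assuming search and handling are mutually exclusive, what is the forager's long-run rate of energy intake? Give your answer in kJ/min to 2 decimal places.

R = Σλ_iE_i / (1 + Σλ_ih_i)
Numerator: 0.24×960 + 0.313×2200 + 0.38×1500 + 0.449×1500 = 2162
Denominator: 1 + 0.24×2.5 + 0.313×9.9 + 0.38×21 + 0.449×16 = 19.86
R = 2162/19.86 = 108.9 kJ/min

108.87 kJ/min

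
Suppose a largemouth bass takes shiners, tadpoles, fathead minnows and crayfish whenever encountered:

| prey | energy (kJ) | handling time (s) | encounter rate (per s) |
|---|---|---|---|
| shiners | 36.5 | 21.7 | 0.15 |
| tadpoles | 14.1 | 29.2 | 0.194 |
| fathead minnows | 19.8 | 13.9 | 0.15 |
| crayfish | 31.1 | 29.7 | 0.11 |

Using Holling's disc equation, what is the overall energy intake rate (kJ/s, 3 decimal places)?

R = (0.15×36.5 + 0.194×14.1 + 0.15×19.8 + 0.11×31.1) / (1 + 0.15×21.7 + 0.194×29.2 + 0.15×13.9 + 0.11×29.7) = 14.6/15.27 = 0.9561 kJ/s.

0.956 kJ/s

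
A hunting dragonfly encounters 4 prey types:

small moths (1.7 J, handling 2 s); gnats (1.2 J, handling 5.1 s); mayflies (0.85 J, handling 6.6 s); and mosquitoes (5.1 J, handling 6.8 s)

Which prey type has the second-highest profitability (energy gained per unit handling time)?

mosquitoes

Profitability E/h (J/s): small moths = 1.7/2 = 0.85, gnats = 1.2/5.1 = 0.235, mayflies = 0.85/6.6 = 0.129, mosquitoes = 5.1/6.8 = 0.75.
Ranked: small moths > mosquitoes > gnats > mayflies.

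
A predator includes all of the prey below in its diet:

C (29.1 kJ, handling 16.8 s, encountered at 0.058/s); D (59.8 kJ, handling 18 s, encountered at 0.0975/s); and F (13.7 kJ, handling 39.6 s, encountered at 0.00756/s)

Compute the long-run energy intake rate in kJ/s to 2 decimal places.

1.89 kJ/s

R = (0.058×29.1 + 0.0975×59.8 + 0.00756×13.7) / (1 + 0.058×16.8 + 0.0975×18 + 0.00756×39.6) = 7.622/4.029 = 1.892 kJ/s.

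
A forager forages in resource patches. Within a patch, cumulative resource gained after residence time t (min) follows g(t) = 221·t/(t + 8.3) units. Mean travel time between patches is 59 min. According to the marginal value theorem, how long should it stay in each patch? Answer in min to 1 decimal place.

22.1 min

Maximise g(t)/(T+t): set derivative to zero → g'(t)(T+t) = g(t).
g'(t) = 221·8.3/(t + 8.3)². Setting 221·8.3/(t+8.3)² = 221t/[(t+8.3)(59+t)] gives 8.3(59+t) = t(t+8.3), so t² = 8.3×59 = 489.7.
t* = √489.7 = 22.13 min.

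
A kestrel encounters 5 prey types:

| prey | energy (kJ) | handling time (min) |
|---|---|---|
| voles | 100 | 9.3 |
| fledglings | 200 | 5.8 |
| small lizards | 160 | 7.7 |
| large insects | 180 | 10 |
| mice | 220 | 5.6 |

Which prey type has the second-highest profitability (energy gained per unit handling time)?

fledglings

In descending order of E/h:
mice: 220/5.6 = 39.3 kJ/min
fledglings: 200/5.8 = 34.5 kJ/min
small lizards: 160/7.7 = 20.8 kJ/min
large insects: 180/10 = 18 kJ/min
voles: 100/9.3 = 10.8 kJ/min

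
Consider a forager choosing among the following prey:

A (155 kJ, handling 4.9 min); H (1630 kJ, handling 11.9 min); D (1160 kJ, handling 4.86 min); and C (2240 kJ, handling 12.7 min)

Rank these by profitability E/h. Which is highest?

In descending order of E/h:
D: 1160/4.86 = 239 kJ/min
C: 2240/12.7 = 176 kJ/min
H: 1630/11.9 = 137 kJ/min
A: 155/4.9 = 31.6 kJ/min

D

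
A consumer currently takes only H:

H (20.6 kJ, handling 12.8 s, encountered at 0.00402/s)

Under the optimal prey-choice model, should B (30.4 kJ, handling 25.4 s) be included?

Yes

Intake rate on the current diet: R = (0.00402×20.6) / (1 + 0.00402×12.8) = 0.08281/1.051 = 0.07876 kJ/s.
B: E/h = 30.4/25.4 = 1.197 kJ/s.
1.197 > 0.07876, so adding B raises the average — include it.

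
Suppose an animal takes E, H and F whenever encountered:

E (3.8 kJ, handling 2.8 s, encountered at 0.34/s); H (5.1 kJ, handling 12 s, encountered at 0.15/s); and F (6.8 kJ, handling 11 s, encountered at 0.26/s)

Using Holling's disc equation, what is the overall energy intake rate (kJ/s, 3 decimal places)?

0.578 kJ/s

Energy encountered per unit search time: 0.34×3.8 + 0.15×5.1 + 0.26×6.8 = 3.825 kJ/s.
Handling time per unit search time: 0.34×2.8 + 0.15×12 + 0.26×11 = 5.612.
Rate = 3.825/(1 + 5.612) = 0.5785 kJ/s.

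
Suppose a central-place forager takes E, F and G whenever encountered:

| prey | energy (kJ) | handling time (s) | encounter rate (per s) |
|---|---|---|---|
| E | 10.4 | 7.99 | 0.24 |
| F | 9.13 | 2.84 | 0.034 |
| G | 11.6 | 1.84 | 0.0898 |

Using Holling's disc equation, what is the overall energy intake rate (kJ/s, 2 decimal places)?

1.21 kJ/s

R = (0.24×10.4 + 0.034×9.13 + 0.0898×11.6) / (1 + 0.24×7.99 + 0.034×2.84 + 0.0898×1.84) = 3.848/3.179 = 1.21 kJ/s.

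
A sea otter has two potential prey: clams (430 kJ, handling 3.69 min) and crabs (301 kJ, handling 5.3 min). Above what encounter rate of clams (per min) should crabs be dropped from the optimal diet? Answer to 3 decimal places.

Drop crabs once their profitability E₂/h₂ falls below the rate achievable on clams alone: E₂/h₂ = λE₁/(1 + λh₁).
Solve for λ: λE₁h₂ = E₂(1 + λh₁) → λ(E₁h₂ − E₂h₁) = E₂ → λ = E₂/(E₁h₂ − E₂h₁).
λ = 301/(430×5.3 − 301×3.69) = 301/1168 = 0.2576 per min.

0.258 per min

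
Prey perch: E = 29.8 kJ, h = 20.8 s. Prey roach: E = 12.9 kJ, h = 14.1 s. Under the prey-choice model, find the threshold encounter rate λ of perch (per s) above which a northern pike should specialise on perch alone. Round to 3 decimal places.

The zero-one rule: include roach iff E₂/h₂ > λE₁/(1+λh₁). Equality gives the switch point.
λE₁h₂ = E₂ + λE₂h₁ ⇒ λ = E₂/(E₁h₂ − E₂h₁) = 12.9/(420.2 − 268.3) = 0.08495 per s.

0.085 per s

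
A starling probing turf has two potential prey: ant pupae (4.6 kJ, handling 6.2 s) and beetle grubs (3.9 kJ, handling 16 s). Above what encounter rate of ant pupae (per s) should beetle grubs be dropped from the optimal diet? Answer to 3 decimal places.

0.079 per s

The zero-one rule: include beetle grubs iff E₂/h₂ > λE₁/(1+λh₁). Equality gives the switch point.
λE₁h₂ = E₂ + λE₂h₁ ⇒ λ = E₂/(E₁h₂ − E₂h₁) = 3.9/(73.6 − 24.18) = 0.07892 per s.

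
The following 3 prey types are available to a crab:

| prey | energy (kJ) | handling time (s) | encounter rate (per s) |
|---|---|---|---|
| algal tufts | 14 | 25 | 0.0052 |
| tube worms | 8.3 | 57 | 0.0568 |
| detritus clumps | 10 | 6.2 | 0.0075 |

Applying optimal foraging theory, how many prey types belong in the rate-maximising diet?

Rank by E/h (kJ/s): detritus clumps 1.61, algal tufts 0.56, tube worms 0.146. Include each in turn until the next type's E/h falls below the running intake rate.
Rate on top 1: 0.07167. algal tufts: 0.56 > 0.07167 → include.
Rate on top 2: 0.1256. tube worms: 0.146 > 0.1256 → include.
Optimal diet: detritus clumps, algal tufts, tube worms — 3 of 3 types.

3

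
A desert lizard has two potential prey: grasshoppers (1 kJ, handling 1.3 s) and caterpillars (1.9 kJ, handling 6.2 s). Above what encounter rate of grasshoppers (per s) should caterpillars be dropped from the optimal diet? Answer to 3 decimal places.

0.509 per s

Drop caterpillars once their profitability E₂/h₂ falls below the rate achievable on grasshoppers alone: E₂/h₂ = λE₁/(1 + λh₁).
Solve for λ: λE₁h₂ = E₂(1 + λh₁) → λ(E₁h₂ − E₂h₁) = E₂ → λ = E₂/(E₁h₂ − E₂h₁).
λ = 1.9/(1×6.2 − 1.9×1.3) = 1.9/3.73 = 0.5094 per s.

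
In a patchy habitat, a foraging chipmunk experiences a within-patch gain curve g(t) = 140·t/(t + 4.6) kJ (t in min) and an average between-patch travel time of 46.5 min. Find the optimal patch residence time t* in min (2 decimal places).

14.63 min

Optimal t* satisfies g'(t*) = g(t*)/(T + t*).
g'(t) = 140·4.6/(t + 4.6)². Setting 140·4.6/(t+4.6)² = 140t/[(t+4.6)(46.5+t)] gives 4.6(46.5+t) = t(t+4.6), so t² = 4.6×46.5 = 213.9.
t* = √213.9 = 14.63 min.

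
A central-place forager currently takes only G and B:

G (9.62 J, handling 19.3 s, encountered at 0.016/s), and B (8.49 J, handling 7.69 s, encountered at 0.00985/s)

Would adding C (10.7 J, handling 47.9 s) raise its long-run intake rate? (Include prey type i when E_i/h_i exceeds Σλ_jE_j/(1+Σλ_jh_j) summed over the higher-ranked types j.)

Yes

On G and B alone, R = ΣλE/(1+Σλh) = 0.2375/1.385 = 0.1716 J/s.
Profitability of C: 10.7/47.9 = 0.2234 J/s.
0.2234 > 0.1716, so adding C raises the average — include it.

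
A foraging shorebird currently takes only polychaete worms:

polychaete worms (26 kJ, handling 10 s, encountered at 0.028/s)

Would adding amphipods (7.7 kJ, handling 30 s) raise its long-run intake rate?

Current rate: (0.028×26)/(1 + 0.028×10) = 0.5687 kJ/s.
Profitability of amphipods: 7.7/30 = 0.2567 kJ/s.
Since 0.2567 < R, time spent handling amphipods is better spent searching.

No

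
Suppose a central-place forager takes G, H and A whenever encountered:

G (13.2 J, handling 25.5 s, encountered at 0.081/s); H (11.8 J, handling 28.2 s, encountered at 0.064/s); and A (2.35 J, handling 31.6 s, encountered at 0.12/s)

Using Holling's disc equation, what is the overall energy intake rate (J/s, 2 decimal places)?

R = (0.081×13.2 + 0.064×11.8 + 0.12×2.35) / (1 + 0.081×25.5 + 0.064×28.2 + 0.12×31.6) = 2.106/8.662 = 0.2432 J/s.

0.24 J/s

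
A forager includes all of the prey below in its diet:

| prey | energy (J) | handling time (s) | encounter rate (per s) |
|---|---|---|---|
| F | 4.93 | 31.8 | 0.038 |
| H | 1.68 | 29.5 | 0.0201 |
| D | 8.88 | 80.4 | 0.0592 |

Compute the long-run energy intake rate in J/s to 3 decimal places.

R = Σλ_iE_i / (1 + Σλ_ih_i)
Numerator: 0.038×4.93 + 0.0201×1.68 + 0.0592×8.88 = 0.7468
Denominator: 1 + 0.038×31.8 + 0.0201×29.5 + 0.0592×80.4 = 7.561
R = 0.7468/7.561 = 0.09877 J/s

0.099 J/s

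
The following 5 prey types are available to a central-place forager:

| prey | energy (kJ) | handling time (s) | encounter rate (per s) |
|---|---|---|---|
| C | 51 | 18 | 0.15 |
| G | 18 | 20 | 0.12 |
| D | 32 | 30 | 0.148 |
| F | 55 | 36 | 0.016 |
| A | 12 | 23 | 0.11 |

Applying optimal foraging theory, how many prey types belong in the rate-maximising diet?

Rank by E/h (kJ/s): C 2.83, F 1.53, D 1.07, G 0.9, A 0.522. Include each in turn until the next type's E/h falls below the running intake rate.
Rate on top 1: 2.068. F: 1.53 < 2.068 → exclude; stop.
Optimal diet: C — 1 of 5 types.

1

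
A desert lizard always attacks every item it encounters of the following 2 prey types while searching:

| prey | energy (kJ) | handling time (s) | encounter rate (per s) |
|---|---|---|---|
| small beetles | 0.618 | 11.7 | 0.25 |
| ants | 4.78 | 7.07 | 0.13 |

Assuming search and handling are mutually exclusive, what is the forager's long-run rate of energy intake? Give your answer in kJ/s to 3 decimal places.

0.160 kJ/s

R = (0.25×0.618 + 0.13×4.78) / (1 + 0.25×11.7 + 0.13×7.07) = 0.7759/4.844 = 0.1602 kJ/s.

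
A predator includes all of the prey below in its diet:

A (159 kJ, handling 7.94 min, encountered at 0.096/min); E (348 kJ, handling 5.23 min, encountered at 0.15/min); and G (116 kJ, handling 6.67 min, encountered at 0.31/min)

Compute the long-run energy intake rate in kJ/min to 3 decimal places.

22.413 kJ/min

R = (0.096×159 + 0.15×348 + 0.31×116) / (1 + 0.096×7.94 + 0.15×5.23 + 0.31×6.67) = 103.4/4.614 = 22.41 kJ/min.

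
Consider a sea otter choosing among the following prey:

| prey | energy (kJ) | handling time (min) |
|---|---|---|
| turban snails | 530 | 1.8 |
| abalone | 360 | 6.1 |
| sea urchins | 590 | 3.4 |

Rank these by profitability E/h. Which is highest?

In descending order of E/h:
turban snails: 530/1.8 = 294 kJ/min
sea urchins: 590/3.4 = 174 kJ/min
abalone: 360/6.1 = 59 kJ/min

turban snails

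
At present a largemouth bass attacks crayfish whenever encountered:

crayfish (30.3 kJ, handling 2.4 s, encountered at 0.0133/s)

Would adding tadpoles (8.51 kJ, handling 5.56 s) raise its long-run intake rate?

Yes

Intake rate on the current diet: R = (0.0133×30.3) / (1 + 0.0133×2.4) = 0.403/1.032 = 0.3905 kJ/s.
Profitability of tadpoles: 8.51/5.56 = 1.531 kJ/s.
1.531 > 0.3905, so adding tadpoles raises the average — include it.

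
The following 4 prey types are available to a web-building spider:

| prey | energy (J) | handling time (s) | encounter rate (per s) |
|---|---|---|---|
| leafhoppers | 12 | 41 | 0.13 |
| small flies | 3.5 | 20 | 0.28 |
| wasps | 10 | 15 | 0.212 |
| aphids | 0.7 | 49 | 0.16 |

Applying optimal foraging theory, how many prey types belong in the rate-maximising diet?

1

Profitabilities (E/h, J/s): wasps 0.667, leafhoppers 0.293, small flies 0.175, aphids 0.0143. Add prey in this order while the next type's profitability exceeds the intake rate on those already taken.
Rate on top 1: 0.5072. leafhoppers: 0.293 < 0.5072 → exclude; stop.
Optimal diet: wasps — 1 of 4 types.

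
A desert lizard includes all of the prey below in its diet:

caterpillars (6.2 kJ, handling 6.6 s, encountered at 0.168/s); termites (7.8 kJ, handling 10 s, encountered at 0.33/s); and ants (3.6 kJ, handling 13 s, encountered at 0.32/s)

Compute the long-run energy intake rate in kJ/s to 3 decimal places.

R = Σλ_iE_i / (1 + Σλ_ih_i)
Numerator: 0.168×6.2 + 0.33×7.8 + 0.32×3.6 = 4.768
Denominator: 1 + 0.168×6.6 + 0.33×10 + 0.32×13 = 9.569
R = 4.768/9.569 = 0.4982 kJ/s

0.498 kJ/s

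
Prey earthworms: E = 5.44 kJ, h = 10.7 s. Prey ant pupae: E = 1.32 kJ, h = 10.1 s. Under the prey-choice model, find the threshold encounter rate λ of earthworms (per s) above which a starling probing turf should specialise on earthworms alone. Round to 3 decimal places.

The zero-one rule: include ant pupae iff E₂/h₂ > λE₁/(1+λh₁). Equality gives the switch point.
λE₁h₂ = E₂ + λE₂h₁ ⇒ λ = E₂/(E₁h₂ − E₂h₁) = 1.32/(54.94 − 14.12) = 0.03234 per s.

0.032 per s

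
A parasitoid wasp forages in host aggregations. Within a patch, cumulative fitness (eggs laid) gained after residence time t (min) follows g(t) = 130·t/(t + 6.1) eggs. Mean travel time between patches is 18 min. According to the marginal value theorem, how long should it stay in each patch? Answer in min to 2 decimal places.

By the marginal value theorem, leave when the instantaneous gain rate g'(t) equals the habitat-wide average g(t)/(T + t).
g'(t) = 130·6.1/(t + 6.1)². Setting 130·6.1/(t+6.1)² = 130t/[(t+6.1)(18+t)] gives 6.1(18+t) = t(t+6.1), so t² = 6.1×18 = 109.8.
t* = √109.8 = 10.48 min.

10.48 min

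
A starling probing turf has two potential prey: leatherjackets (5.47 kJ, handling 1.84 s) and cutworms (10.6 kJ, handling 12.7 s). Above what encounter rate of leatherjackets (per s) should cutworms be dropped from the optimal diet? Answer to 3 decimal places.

0.212 per s

Drop cutworms once their profitability E₂/h₂ falls below the rate achievable on leatherjackets alone: E₂/h₂ = λE₁/(1 + λh₁).
Solve for λ: λE₁h₂ = E₂(1 + λh₁) → λ(E₁h₂ − E₂h₁) = E₂ → λ = E₂/(E₁h₂ − E₂h₁).
λ = 10.6/(5.47×12.7 − 10.6×1.84) = 10.6/49.96 = 0.2121 per s.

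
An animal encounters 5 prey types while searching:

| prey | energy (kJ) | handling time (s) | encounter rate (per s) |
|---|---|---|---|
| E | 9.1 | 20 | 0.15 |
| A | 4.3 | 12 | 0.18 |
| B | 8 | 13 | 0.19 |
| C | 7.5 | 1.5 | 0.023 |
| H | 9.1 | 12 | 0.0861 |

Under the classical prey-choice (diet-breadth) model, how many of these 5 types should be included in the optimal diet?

E/h in descending order: C 5, H 0.758, B 0.615, E 0.455, A 0.358 kJ/s. The optimal diet is the largest prefix of this list for which every included type satisfies E_i/h_i > R on the types above it.
Rate on top 1: 0.1667. H: 0.758 > 0.1667 → include.
Rate on top 2: 0.4624. B: 0.615 > 0.4624 → include.
Rate on top 3: 0.5457. E: 0.455 < 0.5457 → exclude; stop.
Optimal diet: C, H, B — 3 of 5 types.

3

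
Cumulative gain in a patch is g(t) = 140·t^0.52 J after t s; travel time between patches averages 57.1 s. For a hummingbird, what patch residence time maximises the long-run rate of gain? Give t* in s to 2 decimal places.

Maximise g(t)/(T+t): set derivative to zero → g'(t)(T+t) = g(t).
g'(t) = 0.52·140·t^-0.48. Setting 0.52·140·t^-0.48 = 140·t^0.52/(57.1+t) gives 0.52(57.1+t) = t, so 0.48·t = 0.52×57.1.
t* = 0.52×57.1/0.48 = 61.86 s.

61.86 s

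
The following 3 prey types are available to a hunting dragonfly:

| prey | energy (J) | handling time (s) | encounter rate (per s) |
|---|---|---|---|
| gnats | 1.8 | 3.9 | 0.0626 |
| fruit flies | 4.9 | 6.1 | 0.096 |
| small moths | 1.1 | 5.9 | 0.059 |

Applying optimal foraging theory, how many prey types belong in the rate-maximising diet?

2

Rank by E/h (J/s): fruit flies 0.803, gnats 0.462, small moths 0.186. Include each in turn until the next type's E/h falls below the running intake rate.
Rate on top 1: 0.2967. gnats: 0.462 > 0.2967 → include.
Rate on top 2: 0.3187. small moths: 0.186 < 0.3187 → exclude; stop.
Optimal diet: fruit flies, gnats — 2 of 3 types.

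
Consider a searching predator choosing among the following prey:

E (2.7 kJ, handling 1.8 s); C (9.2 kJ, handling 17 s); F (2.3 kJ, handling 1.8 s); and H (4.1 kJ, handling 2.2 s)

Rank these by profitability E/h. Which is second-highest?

E

In descending order of E/h:
H: 4.1/2.2 = 1.86 kJ/s
E: 2.7/1.8 = 1.5 kJ/s
F: 2.3/1.8 = 1.28 kJ/s
C: 9.2/17 = 0.541 kJ/s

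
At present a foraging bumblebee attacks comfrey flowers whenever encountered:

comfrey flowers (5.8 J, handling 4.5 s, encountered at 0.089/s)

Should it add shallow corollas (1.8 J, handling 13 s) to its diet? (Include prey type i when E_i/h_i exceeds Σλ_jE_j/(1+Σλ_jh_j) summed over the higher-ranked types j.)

Intake rate on the current diet: R = (0.089×5.8) / (1 + 0.089×4.5) = 0.5162/1.401 = 0.3686 J/s.
shallow corollas: E/h = 1.8/13 = 0.1385 J/s.
Since 0.1385 < R, time spent handling shallow corollas is better spent searching.

No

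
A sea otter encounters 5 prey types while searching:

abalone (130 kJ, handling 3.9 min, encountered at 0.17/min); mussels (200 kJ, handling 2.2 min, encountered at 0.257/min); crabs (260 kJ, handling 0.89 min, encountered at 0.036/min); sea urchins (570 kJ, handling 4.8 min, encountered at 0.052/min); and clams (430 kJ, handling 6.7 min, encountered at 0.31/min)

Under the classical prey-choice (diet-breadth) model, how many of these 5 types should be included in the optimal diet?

Rank by E/h (kJ/min): crabs 292, sea urchins 119, mussels 90.9, clams 64.2, abalone 33.3. Include each in turn until the next type's E/h falls below the running intake rate.
Rate on top 1: 9.069. sea urchins: 119 > 9.069 → include.
Rate on top 2: 30.43. mussels: 90.9 > 30.43 → include.
Rate on top 3: 48.94. clams: 64.2 > 48.94 → include.
Rate on top 4: 57.01. abalone: 33.3 < 57.01 → exclude; stop.
Optimal diet: crabs, sea urchins, mussels, clams — 4 of 5 types.

4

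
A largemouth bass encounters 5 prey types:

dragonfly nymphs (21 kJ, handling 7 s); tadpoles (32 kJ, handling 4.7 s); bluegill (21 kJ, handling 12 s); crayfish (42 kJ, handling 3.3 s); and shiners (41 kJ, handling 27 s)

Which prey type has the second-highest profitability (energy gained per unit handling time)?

tadpoles

Profitability E/h (kJ/s): dragonfly nymphs = 21/7 = 3, tadpoles = 32/4.7 = 6.81, bluegill = 21/12 = 1.75, crayfish = 42/3.3 = 12.7, shiners = 41/27 = 1.52.
Ranked: crayfish > tadpoles > dragonfly nymphs > bluegill > shiners.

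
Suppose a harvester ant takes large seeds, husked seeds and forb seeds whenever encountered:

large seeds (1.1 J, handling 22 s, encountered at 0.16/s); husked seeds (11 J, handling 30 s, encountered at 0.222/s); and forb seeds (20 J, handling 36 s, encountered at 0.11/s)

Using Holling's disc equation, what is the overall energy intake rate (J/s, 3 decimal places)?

R = (0.16×1.1 + 0.222×11 + 0.11×20) / (1 + 0.16×22 + 0.222×30 + 0.11×36) = 4.818/15.14 = 0.3182 J/s.

0.318 J/s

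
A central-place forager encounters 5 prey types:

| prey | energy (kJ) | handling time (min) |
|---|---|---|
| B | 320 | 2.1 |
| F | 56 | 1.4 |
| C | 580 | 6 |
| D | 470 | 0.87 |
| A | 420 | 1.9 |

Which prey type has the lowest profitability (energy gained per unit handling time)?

F

Profitability E/h (kJ/min): B = 320/2.1 = 152, F = 56/1.4 = 40, C = 580/6 = 96.7, D = 470/0.87 = 540, A = 420/1.9 = 221.
Ranked: D > A > B > C > F.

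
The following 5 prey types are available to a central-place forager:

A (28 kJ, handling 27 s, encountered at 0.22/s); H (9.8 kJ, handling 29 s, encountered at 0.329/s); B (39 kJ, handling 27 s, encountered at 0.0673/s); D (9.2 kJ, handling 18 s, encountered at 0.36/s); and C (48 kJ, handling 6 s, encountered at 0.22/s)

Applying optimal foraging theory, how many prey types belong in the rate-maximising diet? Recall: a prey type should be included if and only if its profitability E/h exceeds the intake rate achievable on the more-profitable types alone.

1

Profitabilities (E/h, kJ/s): C 8, B 1.44, A 1.04, D 0.511, H 0.338. Add prey in this order while the next type's profitability exceeds the intake rate on those already taken.
Rate on top 1: 4.552. B: 1.44 < 4.552 → exclude; stop.
Optimal diet: C — 1 of 5 types.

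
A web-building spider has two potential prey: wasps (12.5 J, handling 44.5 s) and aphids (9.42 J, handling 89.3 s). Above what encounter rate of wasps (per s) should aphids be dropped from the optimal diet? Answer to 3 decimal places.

At the threshold, the rate on wasps alone equals the profitability of aphids: λ·12.5/(1 + λ·44.5) = 9.42/89.3 = 0.1055.
Rearranging, λ(12.5 − 0.1055×44.5) = 0.1055, so λ = 0.1055/7.806 = 0.01351 per s.

0.014 per s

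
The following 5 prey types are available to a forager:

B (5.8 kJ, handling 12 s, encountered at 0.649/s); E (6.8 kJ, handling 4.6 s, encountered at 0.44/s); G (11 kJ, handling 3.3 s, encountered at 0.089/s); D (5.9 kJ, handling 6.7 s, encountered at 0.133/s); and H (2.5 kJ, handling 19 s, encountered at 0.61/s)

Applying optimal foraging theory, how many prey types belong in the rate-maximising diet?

2

Profitabilities (E/h, kJ/s): G 3.33, E 1.48, D 0.881, B 0.483, H 0.132. Add prey in this order while the next type's profitability exceeds the intake rate on those already taken.
Rate on top 1: 0.7567. E: 1.48 > 0.7567 → include.
Rate on top 2: 1.197. D: 0.881 < 1.197 → exclude; stop.
Optimal diet: G, E — 2 of 5 types.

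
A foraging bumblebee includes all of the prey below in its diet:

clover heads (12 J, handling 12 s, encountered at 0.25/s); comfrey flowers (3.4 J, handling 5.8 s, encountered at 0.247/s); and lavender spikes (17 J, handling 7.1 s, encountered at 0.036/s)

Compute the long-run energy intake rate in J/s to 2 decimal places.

R = (0.25×12 + 0.247×3.4 + 0.036×17) / (1 + 0.25×12 + 0.247×5.8 + 0.036×7.1) = 4.452/5.688 = 0.7826 J/s.

0.78 J/s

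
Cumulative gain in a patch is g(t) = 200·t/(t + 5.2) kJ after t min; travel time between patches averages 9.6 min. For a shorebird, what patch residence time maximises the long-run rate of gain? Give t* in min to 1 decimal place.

7.1 min

By the marginal value theorem, leave when the instantaneous gain rate g'(t) equals the habitat-wide average g(t)/(T + t).
g'(t) = 200·5.2/(t + 5.2)². Setting 200·5.2/(t+5.2)² = 200t/[(t+5.2)(9.6+t)] gives 5.2(9.6+t) = t(t+5.2), so t² = 5.2×9.6 = 49.92.
t* = √49.92 = 7.065 min.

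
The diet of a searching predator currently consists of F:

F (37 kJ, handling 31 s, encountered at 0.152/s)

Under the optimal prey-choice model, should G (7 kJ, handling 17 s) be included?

Current rate: (0.152×37)/(1 + 0.152×31) = 0.9846 kJ/s.
Profitability of G: 7/17 = 0.4118 kJ/s.
Since 0.4118 < R, time spent handling G is better spent searching.

No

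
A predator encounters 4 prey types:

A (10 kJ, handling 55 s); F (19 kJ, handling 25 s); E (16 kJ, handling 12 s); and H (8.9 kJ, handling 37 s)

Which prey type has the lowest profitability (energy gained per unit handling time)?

A

In descending order of E/h:
E: 16/12 = 1.33 kJ/s
F: 19/25 = 0.76 kJ/s
H: 8.9/37 = 0.241 kJ/s
A: 10/55 = 0.182 kJ/s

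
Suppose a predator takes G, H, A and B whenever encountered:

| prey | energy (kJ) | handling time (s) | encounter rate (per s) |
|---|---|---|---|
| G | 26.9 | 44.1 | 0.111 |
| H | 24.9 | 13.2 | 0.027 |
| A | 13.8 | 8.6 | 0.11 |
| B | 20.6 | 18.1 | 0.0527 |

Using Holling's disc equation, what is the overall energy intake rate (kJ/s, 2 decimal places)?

0.77 kJ/s

Energy encountered per unit search time: 0.111×26.9 + 0.027×24.9 + 0.11×13.8 + 0.0527×20.6 = 6.262 kJ/s.
Handling time per unit search time: 0.111×44.1 + 0.027×13.2 + 0.11×8.6 + 0.0527×18.1 = 7.151.
Rate = 6.262/(1 + 7.151) = 0.7682 kJ/s.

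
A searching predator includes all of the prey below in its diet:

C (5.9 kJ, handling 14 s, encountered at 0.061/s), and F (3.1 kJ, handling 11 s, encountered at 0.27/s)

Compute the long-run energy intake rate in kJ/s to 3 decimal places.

R = Σλ_iE_i / (1 + Σλ_ih_i)
Numerator: 0.061×5.9 + 0.27×3.1 = 1.197
Denominator: 1 + 0.061×14 + 0.27×11 = 4.824
R = 1.197/4.824 = 0.2481 kJ/s

0.248 kJ/s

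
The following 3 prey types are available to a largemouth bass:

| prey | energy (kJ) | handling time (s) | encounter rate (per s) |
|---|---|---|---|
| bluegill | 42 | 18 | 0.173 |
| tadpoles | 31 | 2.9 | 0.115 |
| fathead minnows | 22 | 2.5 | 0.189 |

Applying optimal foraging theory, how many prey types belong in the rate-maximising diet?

Profitabilities (E/h, kJ/s): tadpoles 10.7, fathead minnows 8.8, bluegill 2.33. Add prey in this order while the next type's profitability exceeds the intake rate on those already taken.
Rate on top 1: 2.673. fathead minnows: 8.8 > 2.673 → include.
Rate on top 2: 4.276. bluegill: 2.33 < 4.276 → exclude; stop.
Optimal diet: tadpoles, fathead minnows — 2 of 3 types.

2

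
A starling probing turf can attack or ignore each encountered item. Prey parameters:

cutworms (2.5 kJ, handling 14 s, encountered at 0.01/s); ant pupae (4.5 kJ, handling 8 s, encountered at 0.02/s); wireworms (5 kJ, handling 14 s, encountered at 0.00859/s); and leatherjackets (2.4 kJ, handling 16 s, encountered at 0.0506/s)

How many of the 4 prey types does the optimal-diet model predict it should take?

E/h in descending order: ant pupae 0.562, wireworms 0.357, cutworms 0.179, leatherjackets 0.15 kJ/s. The optimal diet is the largest prefix of this list for which every included type satisfies E_i/h_i > R on the types above it.
Rate on top 1: 0.07759. wireworms: 0.357 > 0.07759 → include.
Rate on top 2: 0.1038. cutworms: 0.179 > 0.1038 → include.
Rate on top 3: 0.1112. leatherjackets: 0.15 > 0.1112 → include.
Optimal diet: ant pupae, wireworms, cutworms, leatherjackets — 4 of 4 types.

4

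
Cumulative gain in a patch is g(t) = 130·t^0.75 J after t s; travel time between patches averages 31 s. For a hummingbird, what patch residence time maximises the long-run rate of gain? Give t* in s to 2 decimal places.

Optimal t* satisfies g'(t*) = g(t*)/(T + t*).
g'(t) = 0.75·130·t^-0.25. Setting 0.75·130·t^-0.25 = 130·t^0.75/(31+t) gives 0.75(31+t) = t, so 0.25·t = 0.75×31.
t* = 0.75×31/0.25 = 93 s.

93.00 s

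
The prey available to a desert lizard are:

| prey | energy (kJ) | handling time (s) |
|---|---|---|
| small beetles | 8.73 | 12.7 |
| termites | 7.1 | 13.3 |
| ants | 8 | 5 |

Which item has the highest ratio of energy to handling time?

ants

In descending order of E/h:
ants: 8/5 = 1.6 kJ/s
small beetles: 8.73/12.7 = 0.687 kJ/s
termites: 7.1/13.3 = 0.534 kJ/s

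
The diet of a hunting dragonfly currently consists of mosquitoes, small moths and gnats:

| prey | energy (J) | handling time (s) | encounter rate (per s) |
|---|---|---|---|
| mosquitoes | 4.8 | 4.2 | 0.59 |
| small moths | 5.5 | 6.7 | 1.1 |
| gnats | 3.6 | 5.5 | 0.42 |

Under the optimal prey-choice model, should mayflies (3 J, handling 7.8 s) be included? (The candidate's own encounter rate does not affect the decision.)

No

Current rate: (0.59×4.8 + 1.1×5.5 + 0.42×3.6)/(1 + 0.59×4.2 + 1.1×6.7 + 0.42×5.5) = 0.7899 J/s.
mayflies: E/h = 3/7.8 = 0.3846 J/s.
Since 0.3846 < R, time spent handling mayflies is better spent searching.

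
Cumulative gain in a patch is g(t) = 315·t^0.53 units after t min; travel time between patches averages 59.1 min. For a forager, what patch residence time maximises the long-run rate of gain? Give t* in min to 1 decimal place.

By the marginal value theorem, leave when the instantaneous gain rate g'(t) equals the habitat-wide average g(t)/(T + t).
g'(t) = 0.53·315·t^-0.47. Setting 0.53·315·t^-0.47 = 315·t^0.53/(59.1+t) gives 0.53(59.1+t) = t, so 0.47·t = 0.53×59.1.
t* = 0.53×59.1/0.47 = 66.64 min.

66.6 min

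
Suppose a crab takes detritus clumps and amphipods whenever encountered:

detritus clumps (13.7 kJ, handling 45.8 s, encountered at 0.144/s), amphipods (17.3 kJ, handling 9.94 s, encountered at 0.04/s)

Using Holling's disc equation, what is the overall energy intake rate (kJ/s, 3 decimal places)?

Energy encountered per unit search time: 0.144×13.7 + 0.04×17.3 = 2.665 kJ/s.
Handling time per unit search time: 0.144×45.8 + 0.04×9.94 = 6.993.
Rate = 2.665/(1 + 6.993) = 0.3334 kJ/s.

0.333 kJ/s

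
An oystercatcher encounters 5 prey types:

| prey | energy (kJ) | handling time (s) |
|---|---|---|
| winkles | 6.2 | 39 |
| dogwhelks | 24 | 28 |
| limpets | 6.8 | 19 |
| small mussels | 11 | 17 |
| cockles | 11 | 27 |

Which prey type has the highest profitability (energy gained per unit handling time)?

Profitability E/h (kJ/s): winkles = 6.2/39 = 0.159, dogwhelks = 24/28 = 0.857, limpets = 6.8/19 = 0.358, small mussels = 11/17 = 0.647, cockles = 11/27 = 0.407.
Ranked: dogwhelks > small mussels > cockles > limpets > winkles.

dogwhelks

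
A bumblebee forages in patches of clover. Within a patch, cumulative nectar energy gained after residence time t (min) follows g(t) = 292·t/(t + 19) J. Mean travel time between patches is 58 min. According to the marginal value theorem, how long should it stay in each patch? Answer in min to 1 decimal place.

Optimal t* satisfies g'(t*) = g(t*)/(T + t*).
g'(t) = 292·19/(t + 19)². Setting 292·19/(t+19)² = 292t/[(t+19)(58+t)] gives 19(58+t) = t(t+19), so t² = 19×58 = 1102.
t* = √1102 = 33.2 min.

33.2 min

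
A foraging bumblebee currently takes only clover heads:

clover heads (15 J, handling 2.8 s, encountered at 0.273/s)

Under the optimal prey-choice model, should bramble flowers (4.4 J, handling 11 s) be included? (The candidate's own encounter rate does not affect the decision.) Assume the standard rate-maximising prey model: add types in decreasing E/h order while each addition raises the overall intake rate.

Intake rate on the current diet: R = (0.273×15) / (1 + 0.273×2.8) = 4.095/1.764 = 2.321 J/s.
bramble flowers: E/h = 4.4/11 = 0.4 J/s.
Since 0.4 < R, time spent handling bramble flowers is better spent searching.

No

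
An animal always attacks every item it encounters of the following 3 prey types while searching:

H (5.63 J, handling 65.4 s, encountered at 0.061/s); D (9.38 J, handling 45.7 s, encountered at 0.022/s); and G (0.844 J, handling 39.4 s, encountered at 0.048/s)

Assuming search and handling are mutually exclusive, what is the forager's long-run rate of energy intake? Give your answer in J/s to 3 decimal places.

0.075 J/s

Energy encountered per unit search time: 0.061×5.63 + 0.022×9.38 + 0.048×0.844 = 0.5903 J/s.
Handling time per unit search time: 0.061×65.4 + 0.022×45.7 + 0.048×39.4 = 6.886.
Rate = 0.5903/(1 + 6.886) = 0.07485 J/s.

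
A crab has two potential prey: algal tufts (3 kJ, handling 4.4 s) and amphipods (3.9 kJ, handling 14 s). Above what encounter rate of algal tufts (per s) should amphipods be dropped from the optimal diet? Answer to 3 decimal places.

0.157 per s

Drop amphipods once their profitability E₂/h₂ falls below the rate achievable on algal tufts alone: E₂/h₂ = λE₁/(1 + λh₁).
Solve for λ: λE₁h₂ = E₂(1 + λh₁) → λ(E₁h₂ − E₂h₁) = E₂ → λ = E₂/(E₁h₂ − E₂h₁).
λ = 3.9/(3×14 − 3.9×4.4) = 3.9/24.84 = 0.157 per s.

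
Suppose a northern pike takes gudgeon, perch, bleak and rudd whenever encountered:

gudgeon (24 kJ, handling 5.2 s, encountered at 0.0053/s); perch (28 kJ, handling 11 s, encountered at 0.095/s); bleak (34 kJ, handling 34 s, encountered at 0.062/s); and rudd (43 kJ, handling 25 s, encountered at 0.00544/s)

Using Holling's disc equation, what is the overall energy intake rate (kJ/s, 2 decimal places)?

1.19 kJ/s

R = Σλ_iE_i / (1 + Σλ_ih_i)
Numerator: 0.0053×24 + 0.095×28 + 0.062×34 + 0.00544×43 = 5.129
Denominator: 1 + 0.0053×5.2 + 0.095×11 + 0.062×34 + 0.00544×25 = 4.317
R = 5.129/4.317 = 1.188 kJ/s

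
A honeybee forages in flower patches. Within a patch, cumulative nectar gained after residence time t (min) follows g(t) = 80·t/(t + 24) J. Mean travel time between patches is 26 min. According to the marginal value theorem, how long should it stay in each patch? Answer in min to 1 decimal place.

25.0 min

Maximise g(t)/(T+t): set derivative to zero → g'(t)(T+t) = g(t).
g'(t) = 80·24/(t + 24)². Setting 80·24/(t+24)² = 80t/[(t+24)(26+t)] gives 24(26+t) = t(t+24), so t² = 24×26 = 624.
t* = √624 = 24.98 min.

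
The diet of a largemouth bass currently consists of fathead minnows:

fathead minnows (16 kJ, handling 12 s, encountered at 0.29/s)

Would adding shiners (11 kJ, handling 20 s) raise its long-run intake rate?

No

Current rate: (0.29×16)/(1 + 0.29×12) = 1.036 kJ/s.
shiners: E/h = 11/20 = 0.55 kJ/s.
Since 0.55 < R, time spent handling shiners is better spent searching.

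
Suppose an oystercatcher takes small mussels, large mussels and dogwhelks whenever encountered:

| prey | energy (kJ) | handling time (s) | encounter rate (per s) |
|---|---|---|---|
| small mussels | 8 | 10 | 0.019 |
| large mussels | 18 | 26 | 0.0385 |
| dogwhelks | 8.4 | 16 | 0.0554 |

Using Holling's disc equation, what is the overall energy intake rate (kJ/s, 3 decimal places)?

0.426 kJ/s

R = Σλ_iE_i / (1 + Σλ_ih_i)
Numerator: 0.019×8 + 0.0385×18 + 0.0554×8.4 = 1.31
Denominator: 1 + 0.019×10 + 0.0385×26 + 0.0554×16 = 3.077
R = 1.31/3.077 = 0.4258 kJ/s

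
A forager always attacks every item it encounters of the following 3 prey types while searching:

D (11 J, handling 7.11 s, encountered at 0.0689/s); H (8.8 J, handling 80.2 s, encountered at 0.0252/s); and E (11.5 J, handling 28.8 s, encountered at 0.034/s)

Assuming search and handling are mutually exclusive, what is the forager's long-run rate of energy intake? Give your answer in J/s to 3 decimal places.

R = (0.0689×11 + 0.0252×8.8 + 0.034×11.5) / (1 + 0.0689×7.11 + 0.0252×80.2 + 0.034×28.8) = 1.371/4.49 = 0.3053 J/s.

0.305 J/s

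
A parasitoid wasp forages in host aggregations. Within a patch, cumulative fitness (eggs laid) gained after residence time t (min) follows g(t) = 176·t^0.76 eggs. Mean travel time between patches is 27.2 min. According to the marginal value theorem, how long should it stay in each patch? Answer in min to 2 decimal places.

By the marginal value theorem, leave when the instantaneous gain rate g'(t) equals the habitat-wide average g(t)/(T + t).
g'(t) = 0.76·176·t^-0.24. Setting 0.76·176·t^-0.24 = 176·t^0.76/(27.2+t) gives 0.76(27.2+t) = t, so 0.24·t = 0.76×27.2.
t* = 0.76×27.2/0.24 = 86.13 min.

86.13 min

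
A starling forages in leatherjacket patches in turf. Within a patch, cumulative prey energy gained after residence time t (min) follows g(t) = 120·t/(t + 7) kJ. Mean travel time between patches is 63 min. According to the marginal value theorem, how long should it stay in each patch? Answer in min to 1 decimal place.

21.0 min

By the marginal value theorem, leave when the instantaneous gain rate g'(t) equals the habitat-wide average g(t)/(T + t).
g'(t) = 120·7/(t + 7)². Setting 120·7/(t+7)² = 120t/[(t+7)(63+t)] gives 7(63+t) = t(t+7), so t² = 7×63 = 441.
t* = √441 = 21 min.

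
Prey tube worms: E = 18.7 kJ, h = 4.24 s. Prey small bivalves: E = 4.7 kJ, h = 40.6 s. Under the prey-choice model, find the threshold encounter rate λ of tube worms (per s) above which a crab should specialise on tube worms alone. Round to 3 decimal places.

The zero-one rule: include small bivalves iff E₂/h₂ > λE₁/(1+λh₁). Equality gives the switch point.
λE₁h₂ = E₂ + λE₂h₁ ⇒ λ = E₂/(E₁h₂ − E₂h₁) = 4.7/(759.2 − 19.93) = 0.006357 per s.

0.006 per s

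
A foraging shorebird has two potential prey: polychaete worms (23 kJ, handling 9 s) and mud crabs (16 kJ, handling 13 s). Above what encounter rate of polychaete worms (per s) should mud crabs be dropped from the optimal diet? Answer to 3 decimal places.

0.103 per s

At the threshold, the rate on polychaete worms alone equals the profitability of mud crabs: λ·23/(1 + λ·9) = 16/13 = 1.231.
Rearranging, λ(23 − 1.231×9) = 1.231, so λ = 1.231/11.92 = 0.1032 per s.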